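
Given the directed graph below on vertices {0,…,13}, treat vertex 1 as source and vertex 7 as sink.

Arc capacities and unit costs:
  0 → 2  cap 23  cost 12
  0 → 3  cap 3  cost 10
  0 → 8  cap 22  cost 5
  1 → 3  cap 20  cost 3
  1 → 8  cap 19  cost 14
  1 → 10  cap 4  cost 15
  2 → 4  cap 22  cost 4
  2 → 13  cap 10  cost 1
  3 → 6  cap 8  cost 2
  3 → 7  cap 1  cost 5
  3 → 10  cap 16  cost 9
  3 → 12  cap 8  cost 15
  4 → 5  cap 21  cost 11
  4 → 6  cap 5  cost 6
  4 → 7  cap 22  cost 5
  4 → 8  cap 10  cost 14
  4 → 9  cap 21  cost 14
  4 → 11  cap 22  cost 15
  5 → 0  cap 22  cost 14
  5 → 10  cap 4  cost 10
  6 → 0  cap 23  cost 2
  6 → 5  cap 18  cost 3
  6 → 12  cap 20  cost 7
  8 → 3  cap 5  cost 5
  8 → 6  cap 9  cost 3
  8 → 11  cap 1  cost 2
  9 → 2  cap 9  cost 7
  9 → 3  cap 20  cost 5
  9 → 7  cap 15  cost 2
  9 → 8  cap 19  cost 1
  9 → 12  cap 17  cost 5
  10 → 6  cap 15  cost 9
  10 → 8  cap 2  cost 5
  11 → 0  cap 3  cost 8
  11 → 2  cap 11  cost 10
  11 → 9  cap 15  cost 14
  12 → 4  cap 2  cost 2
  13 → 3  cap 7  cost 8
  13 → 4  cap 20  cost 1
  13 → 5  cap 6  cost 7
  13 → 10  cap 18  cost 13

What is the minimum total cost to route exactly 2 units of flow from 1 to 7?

Minimum cost for 2 units: 27

shortest-cost path #1: 1→3→7 push 1 @ unit cost 8 (adds 8)
shortest-cost path #2: 1→3→6→12→4→7 push 1 @ unit cost 19 (adds 19)
total cost = 27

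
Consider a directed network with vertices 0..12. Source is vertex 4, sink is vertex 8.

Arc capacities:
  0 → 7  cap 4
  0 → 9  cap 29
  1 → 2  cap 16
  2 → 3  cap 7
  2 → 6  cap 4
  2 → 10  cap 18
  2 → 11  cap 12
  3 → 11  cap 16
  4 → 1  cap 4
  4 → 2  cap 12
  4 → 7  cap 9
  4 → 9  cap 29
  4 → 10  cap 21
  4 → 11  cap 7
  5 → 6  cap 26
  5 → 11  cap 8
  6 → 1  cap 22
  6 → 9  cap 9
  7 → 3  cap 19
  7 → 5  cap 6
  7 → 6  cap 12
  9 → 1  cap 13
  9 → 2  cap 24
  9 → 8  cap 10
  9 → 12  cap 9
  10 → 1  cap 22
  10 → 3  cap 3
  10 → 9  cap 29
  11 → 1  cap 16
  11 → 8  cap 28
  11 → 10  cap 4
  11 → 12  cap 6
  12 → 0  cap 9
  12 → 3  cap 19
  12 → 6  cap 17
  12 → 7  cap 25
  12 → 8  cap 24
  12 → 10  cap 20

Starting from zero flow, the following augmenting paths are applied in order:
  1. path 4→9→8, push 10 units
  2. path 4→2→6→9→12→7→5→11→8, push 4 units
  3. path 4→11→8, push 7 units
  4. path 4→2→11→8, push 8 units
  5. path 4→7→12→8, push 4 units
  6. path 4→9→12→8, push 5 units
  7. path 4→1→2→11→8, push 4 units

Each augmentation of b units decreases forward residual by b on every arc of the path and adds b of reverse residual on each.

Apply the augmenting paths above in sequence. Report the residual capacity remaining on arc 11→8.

Residual capacity of (11,8): 5

after path 1 (4→9→8, push 10): res(11,8)=28
after path 2 (4→2→6→9→12→7→5→11→8, push 4): res(11,8)=24
after path 3 (4→11→8, push 7): res(11,8)=17
after path 4 (4→2→11→8, push 8): res(11,8)=9
after path 5 (4→7→12→8, push 4): res(11,8)=9
after path 6 (4→9→12→8, push 5): res(11,8)=9
after path 7 (4→1→2→11→8, push 4): res(11,8)=5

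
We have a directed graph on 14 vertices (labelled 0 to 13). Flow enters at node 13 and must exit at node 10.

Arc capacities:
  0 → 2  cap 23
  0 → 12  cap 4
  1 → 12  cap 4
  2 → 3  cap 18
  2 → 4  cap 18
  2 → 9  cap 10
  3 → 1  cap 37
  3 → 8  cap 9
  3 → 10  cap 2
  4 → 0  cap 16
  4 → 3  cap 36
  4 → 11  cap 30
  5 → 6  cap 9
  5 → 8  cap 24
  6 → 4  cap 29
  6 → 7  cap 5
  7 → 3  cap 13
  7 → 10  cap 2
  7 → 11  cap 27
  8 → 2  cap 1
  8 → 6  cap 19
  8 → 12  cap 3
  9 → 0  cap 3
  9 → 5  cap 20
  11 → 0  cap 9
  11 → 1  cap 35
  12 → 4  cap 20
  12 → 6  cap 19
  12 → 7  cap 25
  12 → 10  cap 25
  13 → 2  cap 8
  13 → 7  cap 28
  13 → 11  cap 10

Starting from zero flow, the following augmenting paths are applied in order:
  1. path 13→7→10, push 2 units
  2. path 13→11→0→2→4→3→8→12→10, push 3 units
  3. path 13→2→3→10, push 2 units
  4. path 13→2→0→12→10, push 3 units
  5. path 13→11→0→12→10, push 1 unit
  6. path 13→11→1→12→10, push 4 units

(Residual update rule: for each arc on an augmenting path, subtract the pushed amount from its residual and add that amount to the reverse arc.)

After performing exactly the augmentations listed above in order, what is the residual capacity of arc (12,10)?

after path 1 (13→7→10, push 2): res(12,10)=25
after path 2 (13→11→0→2→4→3→8→12→10, push 3): res(12,10)=22
after path 3 (13→2→3→10, push 2): res(12,10)=22
after path 4 (13→2→0→12→10, push 3): res(12,10)=19
after path 5 (13→11→0→12→10, push 1): res(12,10)=18
after path 6 (13→11→1→12→10, push 4): res(12,10)=14

Residual capacity of (12,10): 14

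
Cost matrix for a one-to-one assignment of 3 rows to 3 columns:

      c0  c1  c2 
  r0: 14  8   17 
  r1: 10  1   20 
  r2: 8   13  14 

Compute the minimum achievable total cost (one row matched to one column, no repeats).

Minimum assignment cost: 26

optimal assignment: row0→col2 (cost 17), row1→col1 (cost 1), row2→col0 (cost 8)
total = 17 + 1 + 8 = 26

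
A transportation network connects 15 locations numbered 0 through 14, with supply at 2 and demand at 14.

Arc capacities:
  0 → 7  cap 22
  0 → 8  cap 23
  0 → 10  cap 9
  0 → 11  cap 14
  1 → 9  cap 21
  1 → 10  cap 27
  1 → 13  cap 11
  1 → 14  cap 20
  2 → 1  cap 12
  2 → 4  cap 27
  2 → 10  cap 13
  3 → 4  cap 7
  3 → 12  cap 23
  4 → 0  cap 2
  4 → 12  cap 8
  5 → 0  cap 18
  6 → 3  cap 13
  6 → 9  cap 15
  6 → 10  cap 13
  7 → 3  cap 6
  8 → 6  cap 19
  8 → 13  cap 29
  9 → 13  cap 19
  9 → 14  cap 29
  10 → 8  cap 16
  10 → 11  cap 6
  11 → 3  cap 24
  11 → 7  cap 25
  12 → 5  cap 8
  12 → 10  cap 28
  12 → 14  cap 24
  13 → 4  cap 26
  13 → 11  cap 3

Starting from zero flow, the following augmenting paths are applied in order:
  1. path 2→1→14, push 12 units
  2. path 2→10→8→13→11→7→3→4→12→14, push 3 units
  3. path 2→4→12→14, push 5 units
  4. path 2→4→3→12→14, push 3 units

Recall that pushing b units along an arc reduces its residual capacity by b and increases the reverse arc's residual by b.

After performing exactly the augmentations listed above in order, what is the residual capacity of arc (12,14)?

Residual capacity of (12,14): 13

after path 1 (2→1→14, push 12): res(12,14)=24
after path 2 (2→10→8→13→11→7→3→4→12→14, push 3): res(12,14)=21
after path 3 (2→4→12→14, push 5): res(12,14)=16
after path 4 (2→4→3→12→14, push 3): res(12,14)=13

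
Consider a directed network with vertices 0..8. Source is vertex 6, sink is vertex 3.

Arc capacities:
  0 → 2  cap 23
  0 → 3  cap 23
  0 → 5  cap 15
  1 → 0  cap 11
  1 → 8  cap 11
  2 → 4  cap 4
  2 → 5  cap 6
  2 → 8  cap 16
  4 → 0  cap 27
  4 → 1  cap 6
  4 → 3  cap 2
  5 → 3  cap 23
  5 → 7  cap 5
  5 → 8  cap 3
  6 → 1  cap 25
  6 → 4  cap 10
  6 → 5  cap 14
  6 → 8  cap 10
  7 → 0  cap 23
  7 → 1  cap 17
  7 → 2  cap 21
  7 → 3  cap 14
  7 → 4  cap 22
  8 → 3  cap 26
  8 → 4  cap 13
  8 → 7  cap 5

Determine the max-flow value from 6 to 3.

Maximum flow value: 56

augment #1: 6→4→3 bottleneck 2, total now 2
augment #2: 6→5→3 bottleneck 14, total now 16
augment #3: 6→8→3 bottleneck 10, total now 26
augment #4: 6→1→0→3 bottleneck 11, total now 37
augment #5: 6→1→8→3 bottleneck 11, total now 48
augment #6: 6→4→0→3 bottleneck 8, total now 56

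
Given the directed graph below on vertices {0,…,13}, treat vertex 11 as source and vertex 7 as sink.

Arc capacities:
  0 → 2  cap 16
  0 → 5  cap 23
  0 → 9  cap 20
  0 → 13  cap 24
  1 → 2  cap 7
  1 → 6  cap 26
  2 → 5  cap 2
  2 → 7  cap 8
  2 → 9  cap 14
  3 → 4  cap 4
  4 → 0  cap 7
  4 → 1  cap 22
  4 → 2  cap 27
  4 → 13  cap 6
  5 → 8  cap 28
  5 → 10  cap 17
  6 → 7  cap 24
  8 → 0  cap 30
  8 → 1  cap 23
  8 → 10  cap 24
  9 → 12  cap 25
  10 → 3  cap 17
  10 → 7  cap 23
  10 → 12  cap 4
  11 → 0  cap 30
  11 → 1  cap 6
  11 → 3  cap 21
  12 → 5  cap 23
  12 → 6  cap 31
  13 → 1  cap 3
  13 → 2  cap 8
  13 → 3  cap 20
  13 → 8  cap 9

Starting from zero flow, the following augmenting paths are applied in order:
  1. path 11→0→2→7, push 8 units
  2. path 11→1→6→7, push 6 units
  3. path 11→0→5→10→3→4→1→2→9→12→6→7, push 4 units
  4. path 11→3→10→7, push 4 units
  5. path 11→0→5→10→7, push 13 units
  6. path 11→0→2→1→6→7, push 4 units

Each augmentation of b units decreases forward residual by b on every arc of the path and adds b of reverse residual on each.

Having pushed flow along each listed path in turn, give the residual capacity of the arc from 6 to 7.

after path 1 (11→0→2→7, push 8): res(6,7)=24
after path 2 (11→1→6→7, push 6): res(6,7)=18
after path 3 (11→0→5→10→3→4→1→2→9→12→6→7, push 4): res(6,7)=14
after path 4 (11→3→10→7, push 4): res(6,7)=14
after path 5 (11→0→5→10→7, push 13): res(6,7)=14
after path 6 (11→0→2→1→6→7, push 4): res(6,7)=10

Residual capacity of (6,7): 10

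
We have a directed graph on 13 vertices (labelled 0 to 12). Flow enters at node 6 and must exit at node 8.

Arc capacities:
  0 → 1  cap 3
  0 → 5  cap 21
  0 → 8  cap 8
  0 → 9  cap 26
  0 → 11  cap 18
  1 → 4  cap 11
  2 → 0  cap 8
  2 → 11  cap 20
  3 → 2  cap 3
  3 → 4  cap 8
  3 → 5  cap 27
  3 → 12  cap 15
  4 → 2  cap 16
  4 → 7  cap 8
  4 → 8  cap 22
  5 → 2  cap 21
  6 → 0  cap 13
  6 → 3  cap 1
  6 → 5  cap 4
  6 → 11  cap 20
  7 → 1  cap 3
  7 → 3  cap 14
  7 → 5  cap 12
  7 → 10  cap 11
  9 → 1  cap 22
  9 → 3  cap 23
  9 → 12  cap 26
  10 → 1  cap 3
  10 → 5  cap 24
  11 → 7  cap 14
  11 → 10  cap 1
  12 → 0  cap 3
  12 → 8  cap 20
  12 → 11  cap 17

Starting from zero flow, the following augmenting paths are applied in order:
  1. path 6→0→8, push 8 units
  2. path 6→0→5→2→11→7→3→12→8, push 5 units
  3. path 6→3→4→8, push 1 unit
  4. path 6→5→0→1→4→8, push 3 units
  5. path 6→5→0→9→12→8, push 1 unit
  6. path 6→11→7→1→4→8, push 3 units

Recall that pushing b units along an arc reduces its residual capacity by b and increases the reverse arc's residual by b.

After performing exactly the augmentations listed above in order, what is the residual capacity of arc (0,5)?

after path 1 (6→0→8, push 8): res(0,5)=21
after path 2 (6→0→5→2→11→7→3→12→8, push 5): res(0,5)=16
after path 3 (6→3→4→8, push 1): res(0,5)=16
after path 4 (6→5→0→1→4→8, push 3): res(0,5)=19
after path 5 (6→5→0→9→12→8, push 1): res(0,5)=20
after path 6 (6→11→7→1→4→8, push 3): res(0,5)=20

Residual capacity of (0,5): 20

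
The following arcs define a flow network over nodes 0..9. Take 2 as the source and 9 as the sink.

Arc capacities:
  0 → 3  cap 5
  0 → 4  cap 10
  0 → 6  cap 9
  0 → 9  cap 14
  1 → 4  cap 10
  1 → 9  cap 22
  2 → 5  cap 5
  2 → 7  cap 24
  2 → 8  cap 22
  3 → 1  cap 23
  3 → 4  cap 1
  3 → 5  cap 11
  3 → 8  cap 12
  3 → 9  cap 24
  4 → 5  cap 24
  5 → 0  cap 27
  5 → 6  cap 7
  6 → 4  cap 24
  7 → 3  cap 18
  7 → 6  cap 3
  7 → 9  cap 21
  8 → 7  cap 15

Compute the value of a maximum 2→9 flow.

Maximum flow value: 44

augment #1: 2→7→9 bottleneck 21, total now 21
augment #2: 2→5→0→9 bottleneck 5, total now 26
augment #3: 2→7→3→9 bottleneck 3, total now 29
augment #4: 2→8→7→3→9 bottleneck 15, total now 44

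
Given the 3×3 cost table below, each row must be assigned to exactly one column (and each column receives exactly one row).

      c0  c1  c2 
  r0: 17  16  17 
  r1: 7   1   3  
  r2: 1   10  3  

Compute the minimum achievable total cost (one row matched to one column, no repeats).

Minimum assignment cost: 19

optimal assignment: row0→col2 (cost 17), row1→col1 (cost 1), row2→col0 (cost 1)
total = 17 + 1 + 1 = 19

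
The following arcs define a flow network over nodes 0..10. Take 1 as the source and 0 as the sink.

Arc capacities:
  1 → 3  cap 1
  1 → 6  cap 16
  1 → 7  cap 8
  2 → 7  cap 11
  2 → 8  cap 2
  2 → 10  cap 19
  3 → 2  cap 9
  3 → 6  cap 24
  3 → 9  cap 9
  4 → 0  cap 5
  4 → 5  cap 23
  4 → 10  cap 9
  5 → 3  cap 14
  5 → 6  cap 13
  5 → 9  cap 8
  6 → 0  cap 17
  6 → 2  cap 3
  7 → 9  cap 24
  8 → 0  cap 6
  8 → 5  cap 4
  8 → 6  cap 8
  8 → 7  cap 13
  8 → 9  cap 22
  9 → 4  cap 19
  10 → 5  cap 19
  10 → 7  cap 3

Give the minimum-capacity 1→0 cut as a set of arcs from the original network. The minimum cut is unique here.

Min-cut arcs: {(2,8), (4,0), (6,0)} (total capacity 24)

augment #1: 1→6→0 push 16
augment #2: 1→3→6→0 push 1
augment #3: 1→7→9→4→0 push 5
augment #4: 1→7→9→4→5→3→2→8→0 push 2
max flow = 24; residual-reachable set from 1 gives S-side
cut edges (S→T): {(2,8), (4,0), (6,0)} total cap 24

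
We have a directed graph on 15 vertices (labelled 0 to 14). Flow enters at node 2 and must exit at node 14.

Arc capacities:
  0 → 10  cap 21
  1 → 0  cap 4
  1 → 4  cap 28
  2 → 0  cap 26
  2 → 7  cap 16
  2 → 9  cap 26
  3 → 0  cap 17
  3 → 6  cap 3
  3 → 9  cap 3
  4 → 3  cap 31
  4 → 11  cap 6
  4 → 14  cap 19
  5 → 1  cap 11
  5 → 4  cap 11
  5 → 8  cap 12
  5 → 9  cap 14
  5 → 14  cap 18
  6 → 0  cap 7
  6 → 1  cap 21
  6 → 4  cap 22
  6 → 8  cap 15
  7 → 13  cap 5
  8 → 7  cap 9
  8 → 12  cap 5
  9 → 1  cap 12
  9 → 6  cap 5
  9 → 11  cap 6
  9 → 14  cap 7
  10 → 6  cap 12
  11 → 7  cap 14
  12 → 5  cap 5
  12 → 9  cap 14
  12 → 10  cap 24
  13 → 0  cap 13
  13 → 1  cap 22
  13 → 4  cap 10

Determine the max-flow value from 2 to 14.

Maximum flow value: 31

augment #1: 2→9→14 bottleneck 7, total now 7
augment #2: 2→7→13→4→14 bottleneck 5, total now 12
augment #3: 2→9→1→4→14 bottleneck 12, total now 24
augment #4: 2→9→6→4→14 bottleneck 2, total now 26
augment #5: 2→9→6→8→12→5→14 bottleneck 3, total now 29
augment #6: 2→0→10→6→8→12→5→14 bottleneck 2, total now 31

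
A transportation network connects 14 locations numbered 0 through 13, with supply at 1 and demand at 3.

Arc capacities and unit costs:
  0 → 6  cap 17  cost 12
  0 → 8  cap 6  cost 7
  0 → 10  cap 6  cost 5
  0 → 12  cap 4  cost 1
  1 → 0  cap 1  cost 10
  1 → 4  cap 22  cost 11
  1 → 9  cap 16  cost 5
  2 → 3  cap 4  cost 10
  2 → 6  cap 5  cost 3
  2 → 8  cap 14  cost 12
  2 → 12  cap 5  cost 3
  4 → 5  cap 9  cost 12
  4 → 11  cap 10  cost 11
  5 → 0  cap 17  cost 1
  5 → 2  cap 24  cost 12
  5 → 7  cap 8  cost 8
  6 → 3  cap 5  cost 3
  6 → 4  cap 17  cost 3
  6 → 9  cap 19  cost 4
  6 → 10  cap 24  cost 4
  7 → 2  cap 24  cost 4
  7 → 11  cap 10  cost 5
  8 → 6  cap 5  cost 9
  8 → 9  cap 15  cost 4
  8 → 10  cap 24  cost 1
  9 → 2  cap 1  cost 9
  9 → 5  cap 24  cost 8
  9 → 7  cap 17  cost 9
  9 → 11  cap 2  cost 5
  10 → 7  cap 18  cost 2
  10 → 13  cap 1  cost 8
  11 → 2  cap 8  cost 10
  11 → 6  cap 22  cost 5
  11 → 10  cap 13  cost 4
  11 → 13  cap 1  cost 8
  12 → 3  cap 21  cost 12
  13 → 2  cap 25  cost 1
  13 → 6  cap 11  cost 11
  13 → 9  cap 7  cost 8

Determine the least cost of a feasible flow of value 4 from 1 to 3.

shortest-cost path #1: 1→9→11→6→3 push 2 @ unit cost 18 (adds 36)
shortest-cost path #2: 1→9→2→6→3 push 1 @ unit cost 20 (adds 20)
shortest-cost path #3: 1→0→12→3 push 1 @ unit cost 23 (adds 23)
total cost = 79

Minimum cost for 4 units: 79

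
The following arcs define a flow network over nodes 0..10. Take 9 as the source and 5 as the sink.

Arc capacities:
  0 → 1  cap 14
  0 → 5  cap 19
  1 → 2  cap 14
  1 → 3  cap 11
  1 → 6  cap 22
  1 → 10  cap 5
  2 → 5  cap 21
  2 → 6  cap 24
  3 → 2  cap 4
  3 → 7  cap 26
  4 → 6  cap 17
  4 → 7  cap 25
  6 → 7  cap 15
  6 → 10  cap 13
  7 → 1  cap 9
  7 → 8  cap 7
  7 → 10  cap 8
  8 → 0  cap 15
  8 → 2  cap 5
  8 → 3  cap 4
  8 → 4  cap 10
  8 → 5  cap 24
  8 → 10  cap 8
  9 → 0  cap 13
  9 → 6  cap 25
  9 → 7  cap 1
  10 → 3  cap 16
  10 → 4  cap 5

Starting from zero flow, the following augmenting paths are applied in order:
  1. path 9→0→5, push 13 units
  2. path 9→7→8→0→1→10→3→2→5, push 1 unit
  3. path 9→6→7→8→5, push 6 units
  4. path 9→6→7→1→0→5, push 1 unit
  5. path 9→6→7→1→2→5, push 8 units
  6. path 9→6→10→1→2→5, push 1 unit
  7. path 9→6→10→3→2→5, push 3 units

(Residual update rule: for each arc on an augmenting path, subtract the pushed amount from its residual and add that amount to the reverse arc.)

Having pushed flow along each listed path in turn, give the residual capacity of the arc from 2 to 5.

after path 1 (9→0→5, push 13): res(2,5)=21
after path 2 (9→7→8→0→1→10→3→2→5, push 1): res(2,5)=20
after path 3 (9→6→7→8→5, push 6): res(2,5)=20
after path 4 (9→6→7→1→0→5, push 1): res(2,5)=20
after path 5 (9→6→7→1→2→5, push 8): res(2,5)=12
after path 6 (9→6→10→1→2→5, push 1): res(2,5)=11
after path 7 (9→6→10→3→2→5, push 3): res(2,5)=8

Residual capacity of (2,5): 8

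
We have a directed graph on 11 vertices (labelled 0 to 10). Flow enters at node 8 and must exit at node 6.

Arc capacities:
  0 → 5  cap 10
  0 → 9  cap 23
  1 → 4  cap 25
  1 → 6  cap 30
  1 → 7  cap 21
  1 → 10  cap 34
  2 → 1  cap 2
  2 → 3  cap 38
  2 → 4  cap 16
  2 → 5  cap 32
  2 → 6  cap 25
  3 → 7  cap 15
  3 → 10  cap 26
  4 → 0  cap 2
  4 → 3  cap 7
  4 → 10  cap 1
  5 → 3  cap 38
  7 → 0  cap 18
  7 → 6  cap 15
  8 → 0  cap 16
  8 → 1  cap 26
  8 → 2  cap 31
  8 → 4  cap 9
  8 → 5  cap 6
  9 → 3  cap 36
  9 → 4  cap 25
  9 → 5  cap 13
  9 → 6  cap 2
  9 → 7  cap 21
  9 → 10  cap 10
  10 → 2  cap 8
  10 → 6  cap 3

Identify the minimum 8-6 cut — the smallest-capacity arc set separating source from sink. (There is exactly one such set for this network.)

Min-cut arcs: {(2,1), (2,6), (7,6), (8,1), (9,6), (10,6)} (total capacity 73)

augment #1: 8→1→6 push 26
augment #2: 8→2→6 push 25
augment #3: 8→0→9→6 push 2
augment #4: 8→2→1→6 push 2
augment #5: 8→4→10→6 push 1
augment #6: 8→0→9→7→6 push 14
augment #7: 8→2→3→7→6 push 1
augment #8: 8→2→3→10→6 push 2
max flow = 73; residual-reachable set from 8 gives S-side
cut edges (S→T): {(2,1), (2,6), (7,6), (8,1), (9,6), (10,6)} total cap 73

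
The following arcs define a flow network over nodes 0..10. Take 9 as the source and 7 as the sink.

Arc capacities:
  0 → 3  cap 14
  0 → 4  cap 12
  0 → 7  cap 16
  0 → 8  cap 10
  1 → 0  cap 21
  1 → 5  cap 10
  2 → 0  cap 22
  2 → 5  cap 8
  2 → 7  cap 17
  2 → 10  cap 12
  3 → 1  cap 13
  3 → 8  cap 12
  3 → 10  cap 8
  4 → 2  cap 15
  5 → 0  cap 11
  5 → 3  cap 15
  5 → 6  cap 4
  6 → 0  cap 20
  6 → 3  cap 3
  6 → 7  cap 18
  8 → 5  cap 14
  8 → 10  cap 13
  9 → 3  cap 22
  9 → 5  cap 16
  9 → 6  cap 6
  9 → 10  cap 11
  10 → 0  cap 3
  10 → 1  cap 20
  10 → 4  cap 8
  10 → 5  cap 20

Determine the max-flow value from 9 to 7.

Maximum flow value: 41

augment #1: 9→6→7 bottleneck 6, total now 6
augment #2: 9→5→0→7 bottleneck 11, total now 17
augment #3: 9→5→6→7 bottleneck 4, total now 21
augment #4: 9→10→0→7 bottleneck 3, total now 24
augment #5: 9→3→1→0→7 bottleneck 2, total now 26
augment #6: 9→10→4→2→7 bottleneck 8, total now 34
augment #7: 9→3→1→0→4→2→7 bottleneck 7, total now 41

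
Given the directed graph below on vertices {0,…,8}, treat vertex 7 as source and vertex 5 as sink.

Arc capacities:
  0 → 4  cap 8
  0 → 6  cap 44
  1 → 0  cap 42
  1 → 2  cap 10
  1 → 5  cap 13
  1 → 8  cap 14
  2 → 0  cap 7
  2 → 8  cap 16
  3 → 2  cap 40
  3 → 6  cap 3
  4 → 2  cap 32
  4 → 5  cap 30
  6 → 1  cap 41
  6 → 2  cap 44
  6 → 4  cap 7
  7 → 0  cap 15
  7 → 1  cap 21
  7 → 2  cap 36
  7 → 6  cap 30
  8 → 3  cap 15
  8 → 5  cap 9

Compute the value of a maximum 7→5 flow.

Maximum flow value: 37

augment #1: 7→1→5 bottleneck 13, total now 13
augment #2: 7→0→4→5 bottleneck 8, total now 21
augment #3: 7→1→8→5 bottleneck 8, total now 29
augment #4: 7→2→8→5 bottleneck 1, total now 30
augment #5: 7→6→4→5 bottleneck 7, total now 37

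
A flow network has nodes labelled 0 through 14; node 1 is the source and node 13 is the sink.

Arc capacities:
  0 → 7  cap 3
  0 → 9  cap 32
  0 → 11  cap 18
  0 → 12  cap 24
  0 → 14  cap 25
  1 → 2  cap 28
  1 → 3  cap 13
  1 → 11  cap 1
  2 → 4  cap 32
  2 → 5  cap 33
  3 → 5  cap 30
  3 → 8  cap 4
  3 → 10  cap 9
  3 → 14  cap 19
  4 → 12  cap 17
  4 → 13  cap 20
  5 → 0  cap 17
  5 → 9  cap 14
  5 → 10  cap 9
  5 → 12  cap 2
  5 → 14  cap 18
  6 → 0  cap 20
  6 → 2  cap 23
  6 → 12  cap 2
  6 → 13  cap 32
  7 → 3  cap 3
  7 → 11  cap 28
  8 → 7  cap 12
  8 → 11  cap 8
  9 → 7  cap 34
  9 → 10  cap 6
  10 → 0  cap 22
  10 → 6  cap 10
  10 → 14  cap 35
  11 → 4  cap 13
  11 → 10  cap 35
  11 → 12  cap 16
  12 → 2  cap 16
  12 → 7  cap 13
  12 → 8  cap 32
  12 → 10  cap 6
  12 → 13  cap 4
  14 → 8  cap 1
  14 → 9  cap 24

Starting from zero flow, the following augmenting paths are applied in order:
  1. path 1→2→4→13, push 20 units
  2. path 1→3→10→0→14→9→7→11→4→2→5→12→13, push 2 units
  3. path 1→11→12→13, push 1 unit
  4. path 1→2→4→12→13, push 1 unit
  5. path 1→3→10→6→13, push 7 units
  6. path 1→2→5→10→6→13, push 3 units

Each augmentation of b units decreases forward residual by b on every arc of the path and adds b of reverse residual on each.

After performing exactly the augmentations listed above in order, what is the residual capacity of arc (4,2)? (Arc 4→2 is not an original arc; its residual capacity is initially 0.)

Residual capacity of (4,2): 19

after path 1 (1→2→4→13, push 20): res(4,2)=20
after path 2 (1→3→10→0→14→9→7→11→4→2→5→12→13, push 2): res(4,2)=18
after path 3 (1→11→12→13, push 1): res(4,2)=18
after path 4 (1→2→4→12→13, push 1): res(4,2)=19
after path 5 (1→3→10→6→13, push 7): res(4,2)=19
after path 6 (1→2→5→10→6→13, push 3): res(4,2)=19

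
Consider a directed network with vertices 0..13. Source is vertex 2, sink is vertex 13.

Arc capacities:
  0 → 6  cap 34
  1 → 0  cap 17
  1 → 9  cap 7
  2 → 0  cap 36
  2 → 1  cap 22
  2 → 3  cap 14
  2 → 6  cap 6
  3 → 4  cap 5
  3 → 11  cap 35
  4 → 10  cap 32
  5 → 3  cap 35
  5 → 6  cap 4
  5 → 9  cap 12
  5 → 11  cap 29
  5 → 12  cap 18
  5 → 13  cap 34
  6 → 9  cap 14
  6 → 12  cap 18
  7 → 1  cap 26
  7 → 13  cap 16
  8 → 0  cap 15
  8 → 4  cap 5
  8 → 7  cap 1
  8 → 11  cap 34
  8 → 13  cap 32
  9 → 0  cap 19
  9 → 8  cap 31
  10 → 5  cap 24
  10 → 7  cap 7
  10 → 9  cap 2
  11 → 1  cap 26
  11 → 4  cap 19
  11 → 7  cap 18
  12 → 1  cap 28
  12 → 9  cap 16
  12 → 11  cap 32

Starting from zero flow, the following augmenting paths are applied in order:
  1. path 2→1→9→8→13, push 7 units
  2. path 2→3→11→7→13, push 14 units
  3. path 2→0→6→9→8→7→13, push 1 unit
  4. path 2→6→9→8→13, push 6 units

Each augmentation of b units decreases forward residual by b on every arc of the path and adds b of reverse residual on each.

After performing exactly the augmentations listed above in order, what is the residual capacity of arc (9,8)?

Residual capacity of (9,8): 17

after path 1 (2→1→9→8→13, push 7): res(9,8)=24
after path 2 (2→3→11→7→13, push 14): res(9,8)=24
after path 3 (2→0→6→9→8→7→13, push 1): res(9,8)=23
after path 4 (2→6→9→8→13, push 6): res(9,8)=17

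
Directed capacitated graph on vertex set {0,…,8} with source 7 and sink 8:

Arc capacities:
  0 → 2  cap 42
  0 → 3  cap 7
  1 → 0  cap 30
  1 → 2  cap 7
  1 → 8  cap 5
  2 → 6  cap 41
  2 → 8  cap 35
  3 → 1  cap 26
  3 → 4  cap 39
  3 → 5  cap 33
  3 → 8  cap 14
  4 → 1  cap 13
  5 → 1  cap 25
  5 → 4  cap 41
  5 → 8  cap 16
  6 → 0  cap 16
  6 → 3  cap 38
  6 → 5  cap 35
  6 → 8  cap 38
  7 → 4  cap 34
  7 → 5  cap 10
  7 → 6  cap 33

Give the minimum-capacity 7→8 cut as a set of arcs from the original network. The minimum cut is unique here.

augment #1: 7→5→8 push 10
augment #2: 7→6→8 push 33
augment #3: 7→4→1→8 push 5
augment #4: 7→4→1→2→8 push 7
augment #5: 7→4→1→0→2→8 push 1
max flow = 56; residual-reachable set from 7 gives S-side
cut edges (S→T): {(4,1), (7,5), (7,6)} total cap 56

Min-cut arcs: {(4,1), (7,5), (7,6)} (total capacity 56)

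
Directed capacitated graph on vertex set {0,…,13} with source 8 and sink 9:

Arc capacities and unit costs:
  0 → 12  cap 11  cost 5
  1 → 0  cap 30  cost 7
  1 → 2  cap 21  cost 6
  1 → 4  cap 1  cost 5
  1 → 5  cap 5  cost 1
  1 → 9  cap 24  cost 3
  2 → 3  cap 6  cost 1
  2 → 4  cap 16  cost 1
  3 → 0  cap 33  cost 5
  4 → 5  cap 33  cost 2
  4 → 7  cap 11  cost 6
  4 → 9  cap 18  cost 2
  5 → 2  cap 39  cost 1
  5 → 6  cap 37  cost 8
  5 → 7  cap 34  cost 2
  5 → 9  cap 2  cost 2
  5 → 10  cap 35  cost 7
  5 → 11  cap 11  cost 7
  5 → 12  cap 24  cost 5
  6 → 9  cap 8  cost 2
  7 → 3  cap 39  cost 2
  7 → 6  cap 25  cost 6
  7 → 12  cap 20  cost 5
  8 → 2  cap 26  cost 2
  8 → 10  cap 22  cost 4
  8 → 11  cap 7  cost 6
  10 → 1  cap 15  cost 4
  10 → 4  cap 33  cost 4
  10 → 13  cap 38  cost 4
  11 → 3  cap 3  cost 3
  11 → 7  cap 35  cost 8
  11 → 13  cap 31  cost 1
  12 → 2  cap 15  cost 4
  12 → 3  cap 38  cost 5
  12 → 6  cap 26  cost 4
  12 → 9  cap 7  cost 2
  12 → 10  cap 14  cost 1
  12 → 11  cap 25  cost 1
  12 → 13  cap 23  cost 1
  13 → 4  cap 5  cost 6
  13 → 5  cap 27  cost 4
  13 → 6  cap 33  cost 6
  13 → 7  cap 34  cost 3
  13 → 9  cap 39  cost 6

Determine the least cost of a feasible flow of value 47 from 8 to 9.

Minimum cost for 47 units: 452

shortest-cost path #1: 8→2→4→9 push 16 @ unit cost 5 (adds 80)
shortest-cost path #2: 8→10→4→9 push 2 @ unit cost 10 (adds 20)
shortest-cost path #3: 8→10→1→9 push 15 @ unit cost 11 (adds 165)
shortest-cost path #4: 8→10→4→5→9 push 2 @ unit cost 12 (adds 24)
shortest-cost path #5: 8→11→13→9 push 7 @ unit cost 13 (adds 91)
shortest-cost path #6: 8→10→13→9 push 3 @ unit cost 14 (adds 42)
shortest-cost path #7: 8→2→3→0→12→9 push 2 @ unit cost 15 (adds 30)
total cost = 452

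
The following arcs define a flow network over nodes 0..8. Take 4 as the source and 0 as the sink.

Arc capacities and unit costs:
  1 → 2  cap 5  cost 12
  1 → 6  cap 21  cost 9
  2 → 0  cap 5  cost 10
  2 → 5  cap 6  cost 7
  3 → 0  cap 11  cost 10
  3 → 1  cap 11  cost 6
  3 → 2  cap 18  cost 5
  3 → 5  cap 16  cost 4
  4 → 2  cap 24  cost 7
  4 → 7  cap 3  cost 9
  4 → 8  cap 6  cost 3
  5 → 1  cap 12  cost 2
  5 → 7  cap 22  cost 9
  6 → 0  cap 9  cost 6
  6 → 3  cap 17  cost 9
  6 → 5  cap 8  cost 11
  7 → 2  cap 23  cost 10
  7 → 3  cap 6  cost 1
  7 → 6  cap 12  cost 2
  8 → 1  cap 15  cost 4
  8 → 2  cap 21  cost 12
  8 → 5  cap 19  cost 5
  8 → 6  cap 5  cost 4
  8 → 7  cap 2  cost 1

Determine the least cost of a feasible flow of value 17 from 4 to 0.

shortest-cost path #1: 4→8→7→6→0 push 2 @ unit cost 12 (adds 24)
shortest-cost path #2: 4→8→6→0 push 4 @ unit cost 13 (adds 52)
shortest-cost path #3: 4→2→0 push 5 @ unit cost 17 (adds 85)
shortest-cost path #4: 4→7→6→0 push 3 @ unit cost 17 (adds 51)
shortest-cost path #5: 4→2→5→7→3→0 push 3 @ unit cost 34 (adds 102)
total cost = 314

Minimum cost for 17 units: 314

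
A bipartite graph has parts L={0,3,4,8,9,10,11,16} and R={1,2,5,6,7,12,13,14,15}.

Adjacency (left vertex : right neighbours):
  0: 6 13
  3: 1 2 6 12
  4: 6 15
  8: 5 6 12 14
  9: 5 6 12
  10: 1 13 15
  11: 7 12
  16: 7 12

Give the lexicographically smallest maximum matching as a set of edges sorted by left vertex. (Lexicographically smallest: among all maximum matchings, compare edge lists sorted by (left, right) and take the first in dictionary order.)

Lex-smallest maximum matching: {(0,6), (3,1), (4,15), (8,14), (9,5), (10,13), (11,7), (16,12)}

|M| = 8 (so the lex-smallest maximum matching has 8 edges)
process left vertices in ascending order; for each, take the smallest-labelled available neighbour that still permits 8 edges overall, or leave it unmatched if none does
lex-smallest matching: {0-6, 3-1, 4-15, 8-14, 9-5, 10-13, 11-7, 16-12}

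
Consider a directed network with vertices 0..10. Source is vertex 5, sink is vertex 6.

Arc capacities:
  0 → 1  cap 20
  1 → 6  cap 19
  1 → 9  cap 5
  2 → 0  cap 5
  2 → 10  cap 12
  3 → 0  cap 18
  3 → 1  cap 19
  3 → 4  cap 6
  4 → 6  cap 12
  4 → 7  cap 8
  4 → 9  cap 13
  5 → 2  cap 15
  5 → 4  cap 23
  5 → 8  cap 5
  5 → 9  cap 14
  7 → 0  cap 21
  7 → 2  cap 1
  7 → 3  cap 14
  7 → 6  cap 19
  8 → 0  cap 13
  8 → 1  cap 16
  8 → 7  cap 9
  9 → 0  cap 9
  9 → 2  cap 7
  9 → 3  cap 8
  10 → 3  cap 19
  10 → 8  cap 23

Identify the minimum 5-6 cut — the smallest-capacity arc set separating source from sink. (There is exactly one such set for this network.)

Min-cut arcs: {(1,6), (4,6), (4,7), (8,7)} (total capacity 48)

augment #1: 5→4→6 push 12
augment #2: 5→4→7→6 push 8
augment #3: 5→8→1→6 push 5
augment #4: 5→2→0→1→6 push 5
augment #5: 5→9→0→1→6 push 9
augment #6: 5→2→10→8→7→6 push 9
max flow = 48; residual-reachable set from 5 gives S-side
cut edges (S→T): {(1,6), (4,6), (4,7), (8,7)} total cap 48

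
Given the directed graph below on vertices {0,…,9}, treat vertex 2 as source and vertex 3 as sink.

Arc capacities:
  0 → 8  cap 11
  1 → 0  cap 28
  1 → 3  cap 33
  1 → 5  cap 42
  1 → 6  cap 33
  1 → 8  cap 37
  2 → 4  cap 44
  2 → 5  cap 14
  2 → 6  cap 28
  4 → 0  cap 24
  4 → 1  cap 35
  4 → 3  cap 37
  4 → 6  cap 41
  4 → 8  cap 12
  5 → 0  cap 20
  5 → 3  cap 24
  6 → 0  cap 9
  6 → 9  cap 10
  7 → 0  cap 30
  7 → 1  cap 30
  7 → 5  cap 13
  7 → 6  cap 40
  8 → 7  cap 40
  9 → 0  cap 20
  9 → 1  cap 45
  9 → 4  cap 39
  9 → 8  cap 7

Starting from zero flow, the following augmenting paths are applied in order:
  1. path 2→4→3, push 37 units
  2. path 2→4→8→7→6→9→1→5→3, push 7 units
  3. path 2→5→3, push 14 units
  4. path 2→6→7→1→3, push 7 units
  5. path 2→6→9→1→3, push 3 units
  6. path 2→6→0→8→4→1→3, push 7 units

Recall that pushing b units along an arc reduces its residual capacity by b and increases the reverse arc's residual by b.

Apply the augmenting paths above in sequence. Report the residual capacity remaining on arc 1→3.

Residual capacity of (1,3): 16

after path 1 (2→4→3, push 37): res(1,3)=33
after path 2 (2→4→8→7→6→9→1→5→3, push 7): res(1,3)=33
after path 3 (2→5→3, push 14): res(1,3)=33
after path 4 (2→6→7→1→3, push 7): res(1,3)=26
after path 5 (2→6→9→1→3, push 3): res(1,3)=23
after path 6 (2→6→0→8→4→1→3, push 7): res(1,3)=16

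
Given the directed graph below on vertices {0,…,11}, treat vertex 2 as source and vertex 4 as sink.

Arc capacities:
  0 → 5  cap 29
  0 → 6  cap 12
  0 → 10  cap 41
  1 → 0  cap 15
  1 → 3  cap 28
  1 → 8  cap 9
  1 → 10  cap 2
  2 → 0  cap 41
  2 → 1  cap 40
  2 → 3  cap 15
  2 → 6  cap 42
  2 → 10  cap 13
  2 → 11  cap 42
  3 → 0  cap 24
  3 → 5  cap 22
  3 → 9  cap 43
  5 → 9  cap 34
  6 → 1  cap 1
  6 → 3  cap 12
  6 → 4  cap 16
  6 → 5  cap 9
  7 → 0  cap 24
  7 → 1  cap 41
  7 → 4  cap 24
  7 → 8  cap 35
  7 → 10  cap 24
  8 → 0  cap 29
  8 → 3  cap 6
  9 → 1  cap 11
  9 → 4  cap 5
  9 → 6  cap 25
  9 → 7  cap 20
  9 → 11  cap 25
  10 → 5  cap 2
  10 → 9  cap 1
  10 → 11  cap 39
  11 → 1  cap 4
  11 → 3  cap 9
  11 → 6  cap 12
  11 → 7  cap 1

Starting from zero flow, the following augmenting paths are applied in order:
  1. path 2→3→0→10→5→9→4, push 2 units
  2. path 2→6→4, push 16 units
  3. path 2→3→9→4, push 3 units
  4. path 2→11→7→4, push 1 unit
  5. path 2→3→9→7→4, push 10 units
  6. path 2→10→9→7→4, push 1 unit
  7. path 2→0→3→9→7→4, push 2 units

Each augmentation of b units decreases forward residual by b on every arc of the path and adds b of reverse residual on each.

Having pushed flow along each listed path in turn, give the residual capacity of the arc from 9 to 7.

Residual capacity of (9,7): 7

after path 1 (2→3→0→10→5→9→4, push 2): res(9,7)=20
after path 2 (2→6→4, push 16): res(9,7)=20
after path 3 (2→3→9→4, push 3): res(9,7)=20
after path 4 (2→11→7→4, push 1): res(9,7)=20
after path 5 (2→3→9→7→4, push 10): res(9,7)=10
after path 6 (2→10→9→7→4, push 1): res(9,7)=9
after path 7 (2→0→3→9→7→4, push 2): res(9,7)=7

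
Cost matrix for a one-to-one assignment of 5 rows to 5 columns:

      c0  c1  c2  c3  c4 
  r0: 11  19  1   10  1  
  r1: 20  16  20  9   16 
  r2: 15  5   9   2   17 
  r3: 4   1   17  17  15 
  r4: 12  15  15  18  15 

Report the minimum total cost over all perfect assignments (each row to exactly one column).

one of 2 optimal assignments: row0→col2 (cost 1), row1→col4 (cost 16), row2→col3 (cost 2), row3→col1 (cost 1), row4→col0 (cost 12)
total = 1 + 16 + 2 + 1 + 12 = 32

Minimum assignment cost: 32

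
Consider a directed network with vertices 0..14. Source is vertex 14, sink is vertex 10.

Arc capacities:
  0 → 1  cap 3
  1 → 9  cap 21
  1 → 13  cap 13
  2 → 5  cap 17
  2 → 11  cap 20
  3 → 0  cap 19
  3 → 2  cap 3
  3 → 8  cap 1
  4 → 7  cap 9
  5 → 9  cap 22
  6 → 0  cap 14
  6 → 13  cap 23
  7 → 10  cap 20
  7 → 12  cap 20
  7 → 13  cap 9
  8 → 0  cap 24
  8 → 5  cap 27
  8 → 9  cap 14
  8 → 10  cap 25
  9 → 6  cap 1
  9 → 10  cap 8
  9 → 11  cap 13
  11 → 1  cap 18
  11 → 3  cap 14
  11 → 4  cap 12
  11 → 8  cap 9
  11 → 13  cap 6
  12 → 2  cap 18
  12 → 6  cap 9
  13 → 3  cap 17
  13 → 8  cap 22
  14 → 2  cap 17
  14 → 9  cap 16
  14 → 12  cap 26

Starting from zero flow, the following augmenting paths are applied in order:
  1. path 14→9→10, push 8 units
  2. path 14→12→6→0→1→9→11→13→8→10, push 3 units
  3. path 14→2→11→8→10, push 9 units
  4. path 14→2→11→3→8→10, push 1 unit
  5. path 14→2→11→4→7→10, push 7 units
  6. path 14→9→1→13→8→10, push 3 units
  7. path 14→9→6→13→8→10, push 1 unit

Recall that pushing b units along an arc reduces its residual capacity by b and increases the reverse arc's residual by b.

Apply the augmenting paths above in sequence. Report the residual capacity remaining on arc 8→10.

after path 1 (14→9→10, push 8): res(8,10)=25
after path 2 (14→12→6→0→1→9→11→13→8→10, push 3): res(8,10)=22
after path 3 (14→2→11→8→10, push 9): res(8,10)=13
after path 4 (14→2→11→3→8→10, push 1): res(8,10)=12
after path 5 (14→2→11→4→7→10, push 7): res(8,10)=12
after path 6 (14→9→1→13→8→10, push 3): res(8,10)=9
after path 7 (14→9→6→13→8→10, push 1): res(8,10)=8

Residual capacity of (8,10): 8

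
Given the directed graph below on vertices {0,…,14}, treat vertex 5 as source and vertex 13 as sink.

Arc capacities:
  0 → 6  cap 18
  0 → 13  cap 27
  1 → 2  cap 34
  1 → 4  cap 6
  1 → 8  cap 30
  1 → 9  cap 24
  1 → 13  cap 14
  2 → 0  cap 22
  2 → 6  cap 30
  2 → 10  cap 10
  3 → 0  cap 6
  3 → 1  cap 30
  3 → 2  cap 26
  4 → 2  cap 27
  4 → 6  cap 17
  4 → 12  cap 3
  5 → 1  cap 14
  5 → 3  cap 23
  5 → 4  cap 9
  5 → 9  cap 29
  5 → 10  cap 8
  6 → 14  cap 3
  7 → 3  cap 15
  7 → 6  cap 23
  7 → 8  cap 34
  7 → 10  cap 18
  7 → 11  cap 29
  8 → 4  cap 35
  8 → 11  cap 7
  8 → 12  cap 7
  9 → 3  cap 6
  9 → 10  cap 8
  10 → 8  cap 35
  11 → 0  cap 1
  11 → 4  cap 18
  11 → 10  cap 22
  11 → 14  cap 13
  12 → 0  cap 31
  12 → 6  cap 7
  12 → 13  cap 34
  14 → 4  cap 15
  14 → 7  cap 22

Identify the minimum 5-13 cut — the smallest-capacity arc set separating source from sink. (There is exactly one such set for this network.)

augment #1: 5→1→13 push 14
augment #2: 5→3→0→13 push 6
augment #3: 5→4→12→13 push 3
augment #4: 5→3→2→0→13 push 17
augment #5: 5→4→2→0→13 push 4
augment #6: 5→10→8→12→13 push 7
max flow = 51; residual-reachable set from 5 gives S-side
cut edges (S→T): {(0,13), (1,13), (4,12), (8,12)} total cap 51

Min-cut arcs: {(0,13), (1,13), (4,12), (8,12)} (total capacity 51)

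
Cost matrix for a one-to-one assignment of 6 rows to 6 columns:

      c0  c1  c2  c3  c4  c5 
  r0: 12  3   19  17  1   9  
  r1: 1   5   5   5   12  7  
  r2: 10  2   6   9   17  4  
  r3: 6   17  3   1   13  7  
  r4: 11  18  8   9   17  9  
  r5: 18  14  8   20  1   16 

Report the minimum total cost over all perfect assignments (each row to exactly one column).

Minimum assignment cost: 18

optimal assignment: row0→col1 (cost 3), row1→col0 (cost 1), row2→col5 (cost 4), row3→col3 (cost 1), row4→col2 (cost 8), row5→col4 (cost 1)
total = 3 + 1 + 4 + 1 + 8 + 1 = 18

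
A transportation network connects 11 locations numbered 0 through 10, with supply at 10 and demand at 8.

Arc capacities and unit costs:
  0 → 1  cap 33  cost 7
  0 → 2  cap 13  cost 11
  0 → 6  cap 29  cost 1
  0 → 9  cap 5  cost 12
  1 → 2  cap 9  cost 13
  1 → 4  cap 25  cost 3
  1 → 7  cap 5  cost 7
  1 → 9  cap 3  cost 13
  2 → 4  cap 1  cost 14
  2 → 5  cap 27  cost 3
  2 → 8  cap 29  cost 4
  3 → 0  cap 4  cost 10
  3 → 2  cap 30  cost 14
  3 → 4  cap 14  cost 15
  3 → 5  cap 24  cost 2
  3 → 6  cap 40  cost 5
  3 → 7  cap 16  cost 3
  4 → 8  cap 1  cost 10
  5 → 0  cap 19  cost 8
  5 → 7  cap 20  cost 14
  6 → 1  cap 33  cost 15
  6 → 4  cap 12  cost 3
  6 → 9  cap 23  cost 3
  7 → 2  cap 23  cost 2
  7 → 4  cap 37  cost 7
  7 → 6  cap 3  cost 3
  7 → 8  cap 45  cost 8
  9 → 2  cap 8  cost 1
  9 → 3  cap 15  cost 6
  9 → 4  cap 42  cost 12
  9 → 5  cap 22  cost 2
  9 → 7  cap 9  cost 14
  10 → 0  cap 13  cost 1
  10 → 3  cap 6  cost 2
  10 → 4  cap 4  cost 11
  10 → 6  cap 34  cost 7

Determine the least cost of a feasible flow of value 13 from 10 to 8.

Minimum cost for 13 units: 135

shortest-cost path #1: 10→0→6→9→2→8 push 8 @ unit cost 10 (adds 80)
shortest-cost path #2: 10→3→7→2→8 push 5 @ unit cost 11 (adds 55)
total cost = 135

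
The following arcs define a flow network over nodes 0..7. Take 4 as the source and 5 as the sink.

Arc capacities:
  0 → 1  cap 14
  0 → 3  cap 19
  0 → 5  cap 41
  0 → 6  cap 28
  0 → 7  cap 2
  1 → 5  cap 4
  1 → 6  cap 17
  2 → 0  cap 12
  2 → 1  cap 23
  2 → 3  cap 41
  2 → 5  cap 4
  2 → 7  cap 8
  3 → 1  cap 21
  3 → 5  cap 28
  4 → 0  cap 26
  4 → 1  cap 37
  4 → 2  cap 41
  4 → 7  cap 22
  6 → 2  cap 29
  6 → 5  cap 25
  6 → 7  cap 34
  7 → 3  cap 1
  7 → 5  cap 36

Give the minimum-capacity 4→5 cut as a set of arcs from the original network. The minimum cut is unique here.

Min-cut arcs: {(1,5), (1,6), (4,0), (4,2), (4,7)} (total capacity 110)

augment #1: 4→0→5 push 26
augment #2: 4→1→5 push 4
augment #3: 4→2→5 push 4
augment #4: 4→7→5 push 22
augment #5: 4→1→6→5 push 17
augment #6: 4→2→0→5 push 12
augment #7: 4→2→3→5 push 25
max flow = 110; residual-reachable set from 4 gives S-side
cut edges (S→T): {(1,5), (1,6), (4,0), (4,2), (4,7)} total cap 110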